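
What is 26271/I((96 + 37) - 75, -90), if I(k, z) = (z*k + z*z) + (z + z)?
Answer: 973/100 ≈ 9.7300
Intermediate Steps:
I(k, z) = z**2 + 2*z + k*z (I(k, z) = (k*z + z**2) + 2*z = (z**2 + k*z) + 2*z = z**2 + 2*z + k*z)
26271/I((96 + 37) - 75, -90) = 26271/((-90*(2 + ((96 + 37) - 75) - 90))) = 26271/((-90*(2 + (133 - 75) - 90))) = 26271/((-90*(2 + 58 - 90))) = 26271/((-90*(-30))) = 26271/2700 = 26271*(1/2700) = 973/100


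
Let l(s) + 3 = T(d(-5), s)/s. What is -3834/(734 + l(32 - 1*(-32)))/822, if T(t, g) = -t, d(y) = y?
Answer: -576/90283 ≈ -0.0063799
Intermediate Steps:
l(s) = -3 + 5/s (l(s) = -3 + (-1*(-5))/s = -3 + 5/s)
-3834/(734 + l(32 - 1*(-32)))/822 = -3834/(734 + (-3 + 5/(32 - 1*(-32))))/822 = -3834/(734 + (-3 + 5/(32 + 32)))*(1/822) = -3834/(734 + (-3 + 5/64))*(1/822) = -3834/(734 - 187/64)*(1/822) = -3834/46789/64*(1/822) = -3834*64/46789*(1/822) = -3456/659*1/822 = -576/90283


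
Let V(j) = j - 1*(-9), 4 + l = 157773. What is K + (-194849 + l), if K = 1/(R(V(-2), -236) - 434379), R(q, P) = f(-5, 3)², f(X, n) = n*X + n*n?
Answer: -16105438441/434343 ≈ -37080.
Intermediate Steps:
f(X, n) = n² + X*n (f(X, n) = X*n + n² = n² + X*n)
l = 157769 (l = -4 + 157773 = 157769)
V(j) = 9 + j (V(j) = j + 9 = 9 + j)
R(q, P) = 36 (R(q, P) = (3*(-5 + 3))² = (3*(-2))² = (-6)² = 36)
K = -1/434343 (K = 1/(36 - 434379) = 1/(-434343) = -1/434343 ≈ -2.3023e-6)
K + (-194849 + l) = -1/434343 + (-194849 + 157769) = -1/434343 - 37080 = -16105438441/434343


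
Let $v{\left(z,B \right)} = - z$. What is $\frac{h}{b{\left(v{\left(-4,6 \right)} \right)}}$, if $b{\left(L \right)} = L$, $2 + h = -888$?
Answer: $- \frac{445}{2} \approx -222.5$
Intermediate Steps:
$h = -890$ ($h = -2 - 888 = -890$)
$\frac{h}{b{\left(v{\left(-4,6 \right)} \right)}} = - \frac{890}{\left(-1\right) \left(-4\right)} = - \frac{890}{4} = \left(-890\right) \frac{1}{4} = - \frac{445}{2}$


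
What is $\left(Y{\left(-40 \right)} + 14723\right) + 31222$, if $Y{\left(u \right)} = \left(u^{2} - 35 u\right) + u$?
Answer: $48905$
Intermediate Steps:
$Y{\left(u \right)} = u^{2} - 34 u$
$\left(Y{\left(-40 \right)} + 14723\right) + 31222 = \left(- 40 \left(-34 - 40\right) + 14723\right) + 31222 = \left(\left(-40\right) \left(-74\right) + 14723\right) + 31222 = \left(2960 + 14723\right) + 31222 = 17683 + 31222 = 48905$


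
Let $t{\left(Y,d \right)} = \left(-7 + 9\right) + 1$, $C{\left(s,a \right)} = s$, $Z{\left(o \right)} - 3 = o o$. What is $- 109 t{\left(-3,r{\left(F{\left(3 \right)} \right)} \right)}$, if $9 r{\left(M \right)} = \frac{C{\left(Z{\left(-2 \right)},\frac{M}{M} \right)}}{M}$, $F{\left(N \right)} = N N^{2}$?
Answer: $-327$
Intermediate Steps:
$F{\left(N \right)} = N^{3}$
$Z{\left(o \right)} = 3 + o^{2}$ ($Z{\left(o \right)} = 3 + o o = 3 + o^{2}$)
$r{\left(M \right)} = \frac{7}{9 M}$ ($r{\left(M \right)} = \frac{\left(3 + \left(-2\right)^{2}\right) \frac{1}{M}}{9} = \frac{\left(3 + 4\right) \frac{1}{M}}{9} = \frac{7 \frac{1}{M}}{9} = \frac{7}{9 M}$)
$t{\left(Y,d \right)} = 3$ ($t{\left(Y,d \right)} = 2 + 1 = 3$)
$- 109 t{\left(-3,r{\left(F{\left(3 \right)} \right)} \right)} = \left(-109\right) 3 = -327$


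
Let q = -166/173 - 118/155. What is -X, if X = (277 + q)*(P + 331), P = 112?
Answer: -3270053673/26815 ≈ -1.2195e+5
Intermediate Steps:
q = -46144/26815 (q = -166*1/173 - 118*1/155 = -166/173 - 118/155 = -46144/26815 ≈ -1.7208)
X = 3270053673/26815 (X = (277 - 46144/26815)*(112 + 331) = (7381611/26815)*443 = 3270053673/26815 ≈ 1.2195e+5)
-X = -1*3270053673/26815 = -3270053673/26815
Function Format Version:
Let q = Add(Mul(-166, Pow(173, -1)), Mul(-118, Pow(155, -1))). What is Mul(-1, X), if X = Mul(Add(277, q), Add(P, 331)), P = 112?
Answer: Rational(-3270053673, 26815) ≈ -1.2195e+5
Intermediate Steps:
q = Rational(-46144, 26815) (q = Add(Mul(-166, Rational(1, 173)), Mul(-118, Rational(1, 155))) = Add(Rational(-166, 173), Rational(-118, 155)) = Rational(-46144, 26815) ≈ -1.7208)
X = Rational(3270053673, 26815) (X = Mul(Add(277, Rational(-46144, 26815)), Add(112, 331)) = Mul(Rational(7381611, 26815), 443) = Rational(3270053673, 26815) ≈ 1.2195e+5)
Mul(-1, X) = Mul(-1, Rational(3270053673, 26815)) = Rational(-3270053673, 26815)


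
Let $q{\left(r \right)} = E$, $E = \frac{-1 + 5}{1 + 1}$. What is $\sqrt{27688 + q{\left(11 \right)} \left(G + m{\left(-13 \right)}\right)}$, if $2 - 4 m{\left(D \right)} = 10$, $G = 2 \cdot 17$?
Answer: $2 \sqrt{6938} \approx 166.59$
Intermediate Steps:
$G = 34$
$m{\left(D \right)} = -2$ ($m{\left(D \right)} = \frac{1}{2} - \frac{5}{2} = -2$)
$E = 2$ ($E = \frac{4}{2} = 4 \cdot \frac{1}{2} = 2$)
$q{\left(r \right)} = 2$
$\sqrt{27688 + q{\left(11 \right)} \left(G + m{\left(-13 \right)}\right)} = \sqrt{27688 + 2 \left(34 - 2\right)} = \sqrt{27688 + 2 \cdot 32} = \sqrt{27688 + 64} = \sqrt{27752} = 2 \sqrt{6938}$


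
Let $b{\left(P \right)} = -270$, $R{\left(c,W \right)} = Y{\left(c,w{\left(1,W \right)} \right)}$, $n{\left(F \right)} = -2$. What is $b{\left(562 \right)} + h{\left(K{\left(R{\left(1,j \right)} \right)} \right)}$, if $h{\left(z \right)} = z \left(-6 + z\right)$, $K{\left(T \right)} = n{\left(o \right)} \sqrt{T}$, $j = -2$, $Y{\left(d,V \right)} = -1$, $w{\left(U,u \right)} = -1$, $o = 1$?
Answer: $-274 + 12 i \approx -274.0 + 12.0 i$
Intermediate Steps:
$R{\left(c,W \right)} = -1$
$K{\left(T \right)} = - 2 \sqrt{T}$
$b{\left(562 \right)} + h{\left(K{\left(R{\left(1,j \right)} \right)} \right)} = -270 + - 2 \sqrt{-1} \left(-6 - 2 \sqrt{-1}\right) = -270 + - 2 i \left(-6 - 2 i\right) = -270 - 2 i \left(-6 - 2 i\right)$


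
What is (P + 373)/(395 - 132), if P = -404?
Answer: -31/263 ≈ -0.11787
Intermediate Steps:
(P + 373)/(395 - 132) = (-404 + 373)/(395 - 132) = -31/263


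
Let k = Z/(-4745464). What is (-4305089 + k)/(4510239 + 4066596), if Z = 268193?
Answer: -20429645134489/40701061726440 ≈ -0.50194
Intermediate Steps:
k = -268193/4745464 (k = 268193/(-4745464) = 268193*(-1/4745464) = -268193/4745464 ≈ -0.056516)
(-4305089 + k)/(4510239 + 4066596) = (-4305089 - 268193/4745464)/(4510239 + 4066596) = -20429645134489/4745464/8576835 = -20429645134489/4745464*1/8576835 = -20429645134489/40701061726440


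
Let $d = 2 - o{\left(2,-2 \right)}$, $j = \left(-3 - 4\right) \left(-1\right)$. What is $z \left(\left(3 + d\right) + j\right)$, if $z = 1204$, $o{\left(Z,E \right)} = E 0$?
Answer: $14448$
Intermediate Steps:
$o{\left(Z,E \right)} = 0$
$j = 7$ ($j = \left(-7\right) \left(-1\right) = 7$)
$d = 2$ ($d = 2 - 0 = 2 + 0 = 2$)
$z \left(\left(3 + d\right) + j\right) = 1204 \left(\left(3 + 2\right) + 7\right) = 1204 \left(5 + 7\right) = 1204 \cdot 12 = 14448$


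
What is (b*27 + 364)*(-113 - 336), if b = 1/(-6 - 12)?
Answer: -325525/2 ≈ -1.6276e+5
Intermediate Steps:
b = -1/18 (b = 1/(-18) = -1/18 ≈ -0.055556)
(b*27 + 364)*(-113 - 336) = (-1/18*27 + 364)*(-113 - 336) = (-3/2 + 364)*(-449) = (725/2)*(-449) = -325525/2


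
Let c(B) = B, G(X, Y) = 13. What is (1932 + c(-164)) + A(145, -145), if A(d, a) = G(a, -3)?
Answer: 1781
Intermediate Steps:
A(d, a) = 13
(1932 + c(-164)) + A(145, -145) = (1932 - 164) + 13 = 1768 + 13 = 1781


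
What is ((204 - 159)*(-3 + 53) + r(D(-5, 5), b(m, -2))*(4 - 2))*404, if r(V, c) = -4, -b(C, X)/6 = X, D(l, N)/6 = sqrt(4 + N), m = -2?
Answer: 905768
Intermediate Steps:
D(l, N) = 6*sqrt(4 + N)
b(C, X) = -6*X
((204 - 159)*(-3 + 53) + r(D(-5, 5), b(m, -2))*(4 - 2))*404 = ((204 - 159)*(-3 + 53) - 4*(4 - 2))*404 = (45*50 - 4*2)*404 = (2250 - 8)*404 = 2242*404 = 905768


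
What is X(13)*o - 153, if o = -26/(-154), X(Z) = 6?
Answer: -11703/77 ≈ -151.99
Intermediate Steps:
o = 13/77 (o = -26*(-1/154) = 13/77 ≈ 0.16883)
X(13)*o - 153 = 6*(13/77) - 153 = 78/77 - 153 = -11703/77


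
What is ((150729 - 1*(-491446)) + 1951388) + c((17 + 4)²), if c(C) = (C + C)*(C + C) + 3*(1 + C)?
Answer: 3372813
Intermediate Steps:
c(C) = 3 + 3*C + 4*C² (c(C) = (2*C)*(2*C) + (3 + 3*C) = 4*C² + (3 + 3*C) = 3 + 3*C + 4*C²)
((150729 - 1*(-491446)) + 1951388) + c((17 + 4)²) = ((150729 - 1*(-491446)) + 1951388) + (3 + 3*(17 + 4)² + 4*((17 + 4)²)²) = ((150729 + 491446) + 1951388) + (3 + 3*21² + 4*(21²)²) = (642175 + 1951388) + (3 + 3*441 + 4*441²) = 2593563 + (3 + 1323 + 4*194481) = 2593563 + (3 + 1323 + 777924) = 2593563 + 779250 = 3372813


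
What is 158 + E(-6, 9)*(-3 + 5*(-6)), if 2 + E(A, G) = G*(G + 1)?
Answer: -2746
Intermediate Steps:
E(A, G) = -2 + G*(1 + G) (E(A, G) = -2 + G*(G + 1) = -2 + G*(1 + G))
158 + E(-6, 9)*(-3 + 5*(-6)) = 158 + (-2 + 9 + 9**2)*(-3 + 5*(-6)) = 158 + (-2 + 9 + 81)*(-3 - 30) = 158 + 88*(-33) = 158 - 2904 = -2746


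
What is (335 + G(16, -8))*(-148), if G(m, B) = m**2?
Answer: -87468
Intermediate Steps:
(335 + G(16, -8))*(-148) = (335 + 16**2)*(-148) = (335 + 256)*(-148) = 591*(-148) = -87468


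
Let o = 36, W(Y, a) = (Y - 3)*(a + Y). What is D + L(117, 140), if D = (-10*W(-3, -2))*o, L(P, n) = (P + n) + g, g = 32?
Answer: -10511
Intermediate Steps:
W(Y, a) = (-3 + Y)*(Y + a)
L(P, n) = 32 + P + n (L(P, n) = (P + n) + 32 = 32 + P + n)
D = -10800 (D = -10*((-3)² - 3*(-3) - 3*(-2) - 3*(-2))*36 = -10*(9 + 9 + 6 + 6)*36 = -10*30*36 = -300*36 = -10800)
D + L(117, 140) = -10800 + (32 + 117 + 140) = -10800 + 289 = -10511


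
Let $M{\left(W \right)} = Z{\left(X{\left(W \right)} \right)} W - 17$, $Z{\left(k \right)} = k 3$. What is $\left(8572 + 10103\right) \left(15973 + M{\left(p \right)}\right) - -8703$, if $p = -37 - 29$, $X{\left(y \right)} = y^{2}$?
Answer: $-15808976397$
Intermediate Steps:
$Z{\left(k \right)} = 3 k$
$p = -66$ ($p = -37 - 29 = -66$)
$M{\left(W \right)} = -17 + 3 W^{3}$ ($M{\left(W \right)} = 3 W^{2} W - 17 = 3 W^{3} - 17 = -17 + 3 W^{3}$)
$\left(8572 + 10103\right) \left(15973 + M{\left(p \right)}\right) - -8703 = \left(8572 + 10103\right) \left(15973 + \left(-17 + 3 \left(-66\right)^{3}\right)\right) - -8703 = 18675 \left(15973 + \left(-17 + 3 \left(-287496\right)\right)\right) + 8703 = 18675 \left(15973 - 862505\right) + 8703 = 18675 \left(-846532\right) + 8703 = -15808985100 + 8703 = -15808976397$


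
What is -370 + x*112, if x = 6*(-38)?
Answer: -25906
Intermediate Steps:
x = -228
-370 + x*112 = -370 - 228*112 = -370 - 25536 = -25906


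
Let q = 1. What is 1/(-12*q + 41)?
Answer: 1/29 ≈ 0.034483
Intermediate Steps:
1/(-12*q + 41) = 1/(-12*1 + 41) = 1/(-12 + 41) = 1/29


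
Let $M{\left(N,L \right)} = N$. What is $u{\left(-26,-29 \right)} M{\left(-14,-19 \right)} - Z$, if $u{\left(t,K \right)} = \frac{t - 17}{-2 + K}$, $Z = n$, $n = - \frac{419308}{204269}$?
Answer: $- \frac{109971390}{6332339} \approx -17.367$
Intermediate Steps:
$n = - \frac{419308}{204269}$ ($n = \left(-419308\right) \frac{1}{204269} = - \frac{419308}{204269} \approx -2.0527$)
$Z = - \frac{419308}{204269} \approx -2.0527$
$u{\left(t,K \right)} = \frac{-17 + t}{-2 + K}$
$u{\left(-26,-29 \right)} M{\left(-14,-19 \right)} - Z = \frac{-17 - 26}{-2 - 29} \left(-14\right) - - \frac{419308}{204269} = \frac{1}{-31} \left(-43\right) \left(-14\right) + \frac{419308}{204269} = \left(- \frac{1}{31}\right) \left(-43\right) \left(-14\right) + \frac{419308}{204269} = \frac{43}{31} \left(-14\right) + \frac{419308}{204269} = - \frac{602}{31} + \frac{419308}{204269} = - \frac{109971390}{6332339}$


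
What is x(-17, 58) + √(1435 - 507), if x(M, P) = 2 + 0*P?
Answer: 2 + 4*√58 ≈ 32.463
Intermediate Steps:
x(M, P) = 2 (x(M, P) = 2 + 0 = 2)
x(-17, 58) + √(1435 - 507) = 2 + √(1435 - 507) = 2 + √928 = 2 + 4*√58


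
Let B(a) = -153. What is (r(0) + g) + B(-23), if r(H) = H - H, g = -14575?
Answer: -14728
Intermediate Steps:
r(H) = 0
(r(0) + g) + B(-23) = (0 - 14575) - 153 = -14575 - 153 = -14728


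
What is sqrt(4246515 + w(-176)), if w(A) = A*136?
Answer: 17*sqrt(14611) ≈ 2054.9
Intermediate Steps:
w(A) = 136*A
sqrt(4246515 + w(-176)) = sqrt(4246515 + 136*(-176)) = sqrt(4246515 - 23936) = sqrt(4222579) = 17*sqrt(14611)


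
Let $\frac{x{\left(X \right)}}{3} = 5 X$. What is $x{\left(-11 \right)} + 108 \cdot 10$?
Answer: $915$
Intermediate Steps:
$x{\left(X \right)} = 15 X$ ($x{\left(X \right)} = 3 \cdot 5 X = 15 X$)
$x{\left(-11 \right)} + 108 \cdot 10 = 15 \left(-11\right) + 108 \cdot 10 = -165 + 1080 = 915$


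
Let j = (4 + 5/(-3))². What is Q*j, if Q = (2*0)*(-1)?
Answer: 0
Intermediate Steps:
Q = 0 (Q = 0*(-1) = 0)
j = 49/9 (j = (4 + 5*(-⅓))² = (4 - 5/3)² = (7/3)² = 49/9 ≈ 5.4444)
Q*j = 0*(49/9) = 0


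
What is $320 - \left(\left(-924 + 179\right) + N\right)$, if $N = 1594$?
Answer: $-529$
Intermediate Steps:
$320 - \left(\left(-924 + 179\right) + N\right) = 320 - \left(\left(-924 + 179\right) + 1594\right) = 320 - \left(-745 + 1594\right) = 320 - 849 = -529$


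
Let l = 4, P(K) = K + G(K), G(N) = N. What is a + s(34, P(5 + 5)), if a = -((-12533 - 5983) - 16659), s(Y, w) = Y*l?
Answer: 35311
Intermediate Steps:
P(K) = 2*K (P(K) = K + K = 2*K)
s(Y, w) = 4*Y (s(Y, w) = Y*4 = 4*Y)
a = 35175 (a = -(-18516 - 16659) = -1*(-35175) = 35175)
a + s(34, P(5 + 5)) = 35175 + 4*34 = 35175 + 136 = 35311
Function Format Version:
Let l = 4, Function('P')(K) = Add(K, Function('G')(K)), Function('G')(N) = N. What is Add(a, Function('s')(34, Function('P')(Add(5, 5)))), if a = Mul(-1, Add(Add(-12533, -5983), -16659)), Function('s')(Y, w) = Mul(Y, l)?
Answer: 35311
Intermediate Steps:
Function('P')(K) = Mul(2, K) (Function('P')(K) = Add(K, K) = Mul(2, K))
Function('s')(Y, w) = Mul(4, Y) (Function('s')(Y, w) = Mul(Y, 4) = Mul(4, Y))
a = 35175 (a = Mul(-1, Add(-18516, -16659)) = Mul(-1, -35175) = 35175)
Add(a, Function('s')(34, Function('P')(Add(5, 5)))) = Add(35175, Mul(4, 34)) = Add(35175, 136) = 35311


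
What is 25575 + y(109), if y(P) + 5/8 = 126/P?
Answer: 22301863/872 ≈ 25576.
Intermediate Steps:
y(P) = -5/8 + 126/P
25575 + y(109) = 25575 + (-5/8 + 126/109) = 25575 + 463/872 = 22301863/872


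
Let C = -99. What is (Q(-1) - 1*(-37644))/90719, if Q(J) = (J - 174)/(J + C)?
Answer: 150583/362876 ≈ 0.41497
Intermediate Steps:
Q(J) = (-174 + J)/(-99 + J) (Q(J) = (J - 174)/(J - 99) = (-174 + J)/(-99 + J))
(Q(-1) - 1*(-37644))/90719 = ((-174 - 1)/(-99 - 1) - 1*(-37644))/90719 = (-175/(-100) + 37644)*(1/90719) = (-1/100*(-175) + 37644)*(1/90719) = (7/4 + 37644)*(1/90719) = (150583/4)*(1/90719) = 150583/362876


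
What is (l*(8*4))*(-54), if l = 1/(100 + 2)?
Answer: -288/17 ≈ -16.941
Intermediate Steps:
l = 1/102 ≈ 0.0098039
(l*(8*4))*(-54) = ((8*4)/102)*(-54) = ((1/102)*32)*(-54) = (16/51)*(-54) = -288/17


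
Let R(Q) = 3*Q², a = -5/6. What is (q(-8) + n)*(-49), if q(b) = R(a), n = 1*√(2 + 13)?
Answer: -1225/12 - 49*√15 ≈ -291.86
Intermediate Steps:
a = -⅚ (a = -5*⅙ = -⅚ ≈ -0.83333)
n = √15 (n = 1*√15 = √15 ≈ 3.8730)
q(b) = 25/12 (q(b) = 3*(-⅚)² = 3*(25/36) = 25/12)
(q(-8) + n)*(-49) = (25/12 + √15)*(-49) = -1225/12 - 49*√15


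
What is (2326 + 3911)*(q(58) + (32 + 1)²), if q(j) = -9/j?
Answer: 393885261/58 ≈ 6.7911e+6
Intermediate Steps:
(2326 + 3911)*(q(58) + (32 + 1)²) = (2326 + 3911)*(-9/58 + (32 + 1)²) = 6237*(-9*1/58 + 33²) = 6237*(-9/58 + 1089) = 6237*(63153/58) = 393885261/58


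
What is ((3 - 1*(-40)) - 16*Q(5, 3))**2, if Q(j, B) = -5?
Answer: 15129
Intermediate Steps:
((3 - 1*(-40)) - 16*Q(5, 3))**2 = ((3 - 1*(-40)) - 16*(-5))**2 = ((3 + 40) + 80)**2 = (43 + 80)**2 = 123**2 = 15129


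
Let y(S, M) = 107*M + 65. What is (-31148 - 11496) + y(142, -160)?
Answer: -59699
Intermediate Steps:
y(S, M) = 65 + 107*M
(-31148 - 11496) + y(142, -160) = (-31148 - 11496) + (65 + 107*(-160)) = -42644 + (65 - 17120) = -42644 - 17055 = -59699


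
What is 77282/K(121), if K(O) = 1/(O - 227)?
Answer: -8191892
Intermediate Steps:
K(O) = 1/(-227 + O)
77282/K(121) = 77282/(1/(-227 + 121)) = 77282/(1/(-106)) = 77282/(-1/106) = 77282*(-106) = -8191892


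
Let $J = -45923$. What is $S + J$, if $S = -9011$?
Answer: $-54934$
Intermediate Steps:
$S + J = -9011 - 45923 = -54934$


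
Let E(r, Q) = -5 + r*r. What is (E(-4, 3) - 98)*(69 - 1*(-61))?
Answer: -11310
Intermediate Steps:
E(r, Q) = -5 + r²
(E(-4, 3) - 98)*(69 - 1*(-61)) = ((-5 + (-4)²) - 98)*(69 - 1*(-61)) = ((-5 + 16) - 98)*(69 + 61) = (11 - 98)*130 = -87*130 = -11310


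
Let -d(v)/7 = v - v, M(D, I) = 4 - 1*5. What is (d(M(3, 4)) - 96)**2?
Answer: 9216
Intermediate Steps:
M(D, I) = -1 (M(D, I) = 4 - 5 = -1)
d(v) = 0 (d(v) = -7*(v - v) = -7*0 = 0)
(d(M(3, 4)) - 96)**2 = (0 - 96)**2 = (-96)**2 = 9216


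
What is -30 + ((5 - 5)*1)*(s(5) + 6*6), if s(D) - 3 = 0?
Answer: -30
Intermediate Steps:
s(D) = 3 (s(D) = 3 + 0 = 3)
-30 + ((5 - 5)*1)*(s(5) + 6*6) = -30 + ((5 - 5)*1)*(3 + 6*6) = -30 + (0*1)*(3 + 36) = -30 + 0*39 = -30 + 0 = -30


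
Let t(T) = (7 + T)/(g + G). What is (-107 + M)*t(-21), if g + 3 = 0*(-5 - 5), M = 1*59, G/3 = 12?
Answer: 224/11 ≈ 20.364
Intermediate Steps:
G = 36 (G = 3*12 = 36)
M = 59
g = -3 (g = -3 + 0*(-5 - 5) = -3 + 0*(-10) = -3 + 0 = -3)
t(T) = 7/33 + T/33 (t(T) = (7 + T)/(-3 + 36) = (7 + T)/33 = (7 + T)*(1/33) = 7/33 + T/33)
(-107 + M)*t(-21) = (-107 + 59)*(7/33 + (1/33)*(-21)) = -48*(7/33 - 7/11) = -48*(-14/33) = 224/11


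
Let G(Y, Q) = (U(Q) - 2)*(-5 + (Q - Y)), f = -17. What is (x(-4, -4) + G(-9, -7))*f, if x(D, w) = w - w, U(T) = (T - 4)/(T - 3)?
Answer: -459/10 ≈ -45.900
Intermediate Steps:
U(T) = (-4 + T)/(-3 + T)
x(D, w) = 0
G(Y, Q) = (-2 + (-4 + Q)/(-3 + Q))*(-5 + Q - Y) (G(Y, Q) = ((-4 + Q)/(-3 + Q) - 2)*(-5 + (Q - Y)) = (-2 + (-4 + Q)/(-3 + Q))*(-5 + Q - Y))
(x(-4, -4) + G(-9, -7))*f = (0 + (-10 - 1*(-7)² - 2*(-9) + 7*(-7) - 7*(-9))/(-3 - 7))*(-17) = (0 + (-10 - 1*49 + 18 - 49 + 63)/(-10))*(-17) = (0 - (-10 - 49 + 18 - 49 + 63)/10)*(-17) = (0 - ⅒*(-27))*(-17) = (0 + 27/10)*(-17) = (27/10)*(-17) = -459/10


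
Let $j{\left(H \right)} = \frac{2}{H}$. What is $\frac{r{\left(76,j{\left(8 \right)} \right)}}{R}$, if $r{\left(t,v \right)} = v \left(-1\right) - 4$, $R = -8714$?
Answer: $\frac{17}{34856} \approx 0.00048772$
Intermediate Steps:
$r{\left(t,v \right)} = -4 - v$ ($r{\left(t,v \right)} = - v - 4 = -4 - v$)
$\frac{r{\left(76,j{\left(8 \right)} \right)}}{R} = \frac{-4 - \frac{2}{8}}{-8714} = \left(-4 - 2 \cdot \frac{1}{8}\right) \left(- \frac{1}{8714}\right) = \left(-4 - \frac{1}{4}\right) \left(- \frac{1}{8714}\right) = \left(- \frac{17}{4}\right) \left(- \frac{1}{8714}\right) = \frac{17}{34856}$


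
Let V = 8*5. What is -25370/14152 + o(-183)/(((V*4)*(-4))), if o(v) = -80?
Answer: -23601/14152 ≈ -1.6677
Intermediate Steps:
V = 40
-25370/14152 + o(-183)/(((V*4)*(-4))) = -25370/14152 - 80/((40*4)*(-4)) = -25370*1/14152 - 80/(160*(-4)) = -12685/7076 - 80/(-640) = -12685/7076 - 80*(-1/640) = -12685/7076 + ⅛ = -23601/14152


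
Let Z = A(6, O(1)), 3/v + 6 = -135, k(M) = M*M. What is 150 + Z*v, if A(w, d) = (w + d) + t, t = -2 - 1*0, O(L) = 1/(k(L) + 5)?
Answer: 42275/282 ≈ 149.91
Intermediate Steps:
k(M) = M²
O(L) = 1/(5 + L²) (O(L) = 1/(L² + 5) = 1/(5 + L²))
v = -1/47 (v = 3/(-6 - 135) = 3/(-141) = 3*(-1/141) = -1/47 ≈ -0.021277)
t = -2 (t = -2 + 0 = -2)
A(w, d) = -2 + d + w (A(w, d) = (w + d) - 2 = (d + w) - 2 = -2 + d + w)
Z = 25/6 (Z = -2 + 1/(5 + 1²) + 6 = -2 + 1/(5 + 1) + 6 = -2 + 1/6 + 6 = -2 + ⅙ + 6 = 25/6 ≈ 4.1667)
150 + Z*v = 150 + (25/6)*(-1/47) = 150 - 25/282 = 42275/282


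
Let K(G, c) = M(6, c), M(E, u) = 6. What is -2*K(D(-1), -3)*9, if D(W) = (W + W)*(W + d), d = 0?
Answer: -108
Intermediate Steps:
D(W) = 2*W² (D(W) = (W + W)*(W + 0) = (2*W)*W = 2*W²)
K(G, c) = 6
-2*K(D(-1), -3)*9 = -2*6*9 = -12*9 = -108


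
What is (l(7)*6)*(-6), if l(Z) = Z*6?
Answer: -1512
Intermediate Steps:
l(Z) = 6*Z
(l(7)*6)*(-6) = ((6*7)*6)*(-6) = (42*6)*(-6) = 252*(-6) = -1512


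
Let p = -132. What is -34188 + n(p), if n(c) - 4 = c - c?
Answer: -34184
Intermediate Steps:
n(c) = 4 (n(c) = 4 + (c - c) = 4 + 0 = 4)
-34188 + n(p) = -34188 + 4 = -34184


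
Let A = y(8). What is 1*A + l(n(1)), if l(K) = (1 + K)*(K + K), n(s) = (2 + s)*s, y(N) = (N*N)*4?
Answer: 280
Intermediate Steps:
y(N) = 4*N**2 (y(N) = N**2*4 = 4*N**2)
A = 256 (A = 4*8**2 = 4*64 = 256)
n(s) = s*(2 + s)
l(K) = 2*K*(1 + K) (l(K) = (1 + K)*(2*K) = 2*K*(1 + K))
1*A + l(n(1)) = 1*256 + 2*(1*(2 + 1))*(1 + 1*(2 + 1)) = 256 + 2*(1*3)*(1 + 1*3) = 256 + 2*3*(1 + 3) = 256 + 2*3*4 = 256 + 24 = 280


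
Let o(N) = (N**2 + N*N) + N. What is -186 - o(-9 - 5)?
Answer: -564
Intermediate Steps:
o(N) = N + 2*N**2 (o(N) = (N**2 + N**2) + N = 2*N**2 + N = N + 2*N**2)
-186 - o(-9 - 5) = -186 - (-9 - 5)*(1 + 2*(-9 - 5)) = -186 - (-14)*(1 + 2*(-14)) = -186 - (-14)*(1 - 28) = -186 - (-14)*(-27) = -186 - 1*378 = -186 - 378 = -564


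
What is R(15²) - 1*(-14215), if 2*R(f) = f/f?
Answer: 28431/2 ≈ 14216.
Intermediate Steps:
R(f) = ½ (R(f) = (f/f)/2 = (½)*1 = ½)
R(15²) - 1*(-14215) = ½ - 1*(-14215) = ½ + 14215 = 28431/2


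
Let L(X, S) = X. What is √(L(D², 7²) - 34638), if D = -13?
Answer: I*√34469 ≈ 185.66*I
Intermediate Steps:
√(L(D², 7²) - 34638) = √((-13)² - 34638) = √(169 - 34638) = √(-34469) = I*√34469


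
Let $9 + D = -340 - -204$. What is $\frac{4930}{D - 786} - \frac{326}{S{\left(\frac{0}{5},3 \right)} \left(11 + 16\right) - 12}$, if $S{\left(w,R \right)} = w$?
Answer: $\frac{122173}{5586} \approx 21.871$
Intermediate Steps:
$D = -145$ ($D = -9 - 136 = -145$)
$\frac{4930}{D - 786} - \frac{326}{S{\left(\frac{0}{5},3 \right)} \left(11 + 16\right) - 12} = \frac{4930}{-145 - 786} - \frac{326}{\frac{0}{5} \left(11 + 16\right) - 12} = \frac{4930}{-931} - \frac{326}{0 \cdot \frac{1}{5} \cdot 27 - 12} = 4930 \left(- \frac{1}{931}\right) - \frac{326}{0 \cdot 27 - 12} = - \frac{4930}{931} - \frac{326}{0 - 12} = - \frac{4930}{931} - \frac{326}{-12} = - \frac{4930}{931} - - \frac{163}{6} = - \frac{4930}{931} + \frac{163}{6} = \frac{122173}{5586}$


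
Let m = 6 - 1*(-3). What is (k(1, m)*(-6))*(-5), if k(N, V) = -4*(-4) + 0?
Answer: 480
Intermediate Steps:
m = 9 (m = 6 + 3 = 9)
k(N, V) = 16 (k(N, V) = 16 + 0 = 16)
(k(1, m)*(-6))*(-5) = (16*(-6))*(-5) = -96*(-5) = 480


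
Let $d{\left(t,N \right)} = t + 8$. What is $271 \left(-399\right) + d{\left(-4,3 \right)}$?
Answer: $-108125$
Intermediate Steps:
$d{\left(t,N \right)} = 8 + t$
$271 \left(-399\right) + d{\left(-4,3 \right)} = 271 \left(-399\right) + \left(8 - 4\right) = -108129 + 4 = -108125$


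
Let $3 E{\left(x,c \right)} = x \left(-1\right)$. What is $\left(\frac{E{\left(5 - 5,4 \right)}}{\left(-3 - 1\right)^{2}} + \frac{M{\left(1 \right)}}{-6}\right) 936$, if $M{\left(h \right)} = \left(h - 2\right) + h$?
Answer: $0$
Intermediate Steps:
$M{\left(h \right)} = -2 + 2 h$ ($M{\left(h \right)} = \left(-2 + h\right) + h = -2 + 2 h$)
$E{\left(x,c \right)} = - \frac{x}{3}$ ($E{\left(x,c \right)} = \frac{x \left(-1\right)}{3} = \frac{\left(-1\right) x}{3} = - \frac{x}{3}$)
$\left(\frac{E{\left(5 - 5,4 \right)}}{\left(-3 - 1\right)^{2}} + \frac{M{\left(1 \right)}}{-6}\right) 936 = \left(\frac{\left(- \frac{1}{3}\right) \left(5 - 5\right)}{\left(-3 - 1\right)^{2}} + \frac{-2 + 2 \cdot 1}{-6}\right) 936 = \left(\frac{\left(- \frac{1}{3}\right) 0}{\left(-4\right)^{2}} + \left(-2 + 2\right) \left(- \frac{1}{6}\right)\right) 936 = \left(\frac{0}{16} + 0 \left(- \frac{1}{6}\right)\right) 936 = \left(0 \cdot \frac{1}{16} + 0\right) 936 = \left(0 + 0\right) 936 = 0 \cdot 936 = 0$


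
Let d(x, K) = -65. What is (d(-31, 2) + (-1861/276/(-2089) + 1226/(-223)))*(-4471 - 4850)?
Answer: 28161063920587/42857924 ≈ 6.5708e+5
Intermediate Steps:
(d(-31, 2) + (-1861/276/(-2089) + 1226/(-223)))*(-4471 - 4850) = (-65 + (-1861/276/(-2089) + 1226/(-223)))*(-4471 - 4850) = (-65 + (-1861*1/276*(-1/2089) + 1226*(-1/223)))*(-9321) = (-65 + (-1861/276*(-1/2089) - 1226/223))*(-9321) = (-65 + (1861/576564 - 1226/223))*(-9321) = (-65 - 706452461/128573772)*(-9321) = -9063747641/128573772*(-9321) = 28161063920587/42857924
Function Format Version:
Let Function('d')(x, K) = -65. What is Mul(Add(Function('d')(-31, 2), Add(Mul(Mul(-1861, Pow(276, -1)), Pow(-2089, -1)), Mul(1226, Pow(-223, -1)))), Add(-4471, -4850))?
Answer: Rational(28161063920587, 42857924) ≈ 6.5708e+5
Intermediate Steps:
Mul(Add(Function('d')(-31, 2), Add(Mul(Mul(-1861, Pow(276, -1)), Pow(-2089, -1)), Mul(1226, Pow(-223, -1)))), Add(-4471, -4850)) = Mul(Add(-65, Add(Mul(Mul(-1861, Pow(276, -1)), Pow(-2089, -1)), Mul(1226, Pow(-223, -1)))), Add(-4471, -4850)) = Mul(Add(-65, Add(Mul(Mul(-1861, Rational(1, 276)), Rational(-1, 2089)), Mul(1226, Rational(-1, 223)))), -9321) = Mul(Add(-65, Add(Mul(Rational(-1861, 276), Rational(-1, 2089)), Rational(-1226, 223))), -9321) = Mul(Add(-65, Add(Rational(1861, 576564), Rational(-1226, 223))), -9321) = Mul(Add(-65, Rational(-706452461, 128573772)), -9321) = Mul(Rational(-9063747641, 128573772), -9321) = Rational(28161063920587, 42857924)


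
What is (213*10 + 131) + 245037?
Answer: 247298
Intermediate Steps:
(213*10 + 131) + 245037 = (2130 + 131) + 245037 = 2261 + 245037 = 247298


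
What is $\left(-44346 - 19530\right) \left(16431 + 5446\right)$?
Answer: $-1397415252$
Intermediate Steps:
$\left(-44346 - 19530\right) \left(16431 + 5446\right) = \left(-63876\right) 21877 = -1397415252$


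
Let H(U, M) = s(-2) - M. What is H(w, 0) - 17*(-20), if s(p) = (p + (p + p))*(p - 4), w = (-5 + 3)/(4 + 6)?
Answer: 376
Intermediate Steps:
w = -⅕ (w = -2/10 = -2*⅒ = -⅕ ≈ -0.20000)
s(p) = 3*p*(-4 + p) (s(p) = (p + 2*p)*(-4 + p) = (3*p)*(-4 + p) = 3*p*(-4 + p))
H(U, M) = 36 - M (H(U, M) = 3*(-2)*(-4 - 2) - M = 3*(-2)*(-6) - M = 36 - M)
H(w, 0) - 17*(-20) = (36 - 1*0) - 17*(-20) = (36 + 0) + 340 = 36 + 340 = 376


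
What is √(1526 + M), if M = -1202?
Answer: 18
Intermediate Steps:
√(1526 + M) = √(1526 - 1202) = √324 = 18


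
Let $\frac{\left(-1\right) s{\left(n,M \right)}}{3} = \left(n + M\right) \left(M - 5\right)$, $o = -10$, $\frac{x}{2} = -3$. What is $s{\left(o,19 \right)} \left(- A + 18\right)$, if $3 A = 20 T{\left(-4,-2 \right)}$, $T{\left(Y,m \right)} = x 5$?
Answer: $-82404$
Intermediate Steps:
$x = -6$ ($x = 2 \left(-3\right) = -6$)
$s{\left(n,M \right)} = - 3 \left(-5 + M\right) \left(M + n\right)$ ($s{\left(n,M \right)} = - 3 \left(n + M\right) \left(M - 5\right) = - 3 \left(M + n\right) \left(-5 + M\right) = - 3 \left(-5 + M\right) \left(M + n\right)$)
$T{\left(Y,m \right)} = -30$ ($T{\left(Y,m \right)} = \left(-6\right) 5 = -30$)
$A = -200$ ($A = \frac{20 \left(-30\right)}{3} = \frac{1}{3} \left(-600\right) = -200$)
$s{\left(o,19 \right)} \left(- A + 18\right) = \left(- 3 \cdot 19^{2} + 15 \cdot 19 + 15 \left(-10\right) - 57 \left(-10\right)\right) \left(\left(-1\right) \left(-200\right) + 18\right) = \left(\left(-3\right) 361 + 285 - 150 + 570\right) \left(200 + 18\right) = \left(-1083 + 285 - 150 + 570\right) 218 = \left(-378\right) 218 = -82404$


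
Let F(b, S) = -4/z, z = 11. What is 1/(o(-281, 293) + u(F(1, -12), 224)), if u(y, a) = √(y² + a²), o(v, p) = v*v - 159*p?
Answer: 1958627/63405554842 - 187*√1313/31702777421 ≈ 3.0677e-5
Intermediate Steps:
o(v, p) = v² - 159*p
F(b, S) = -4/11
u(y, a) = √(a² + y²)
1/(o(-281, 293) + u(F(1, -12), 224)) = 1/(((-281)² - 159*293) + √(224² + (-4/11)²)) = 1/((78961 - 46587) + √(50176 + 16/121)) = 1/(32374 + √(6071312/121)) = 1/(32374 + 68*√1313/11)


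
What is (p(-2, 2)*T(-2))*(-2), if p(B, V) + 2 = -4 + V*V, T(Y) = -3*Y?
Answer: 24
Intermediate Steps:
p(B, V) = -6 + V² (p(B, V) = -2 + (-4 + V*V) = -2 + (-4 + V²) = -6 + V²)
(p(-2, 2)*T(-2))*(-2) = ((-6 + 2²)*(-3*(-2)))*(-2) = ((-6 + 4)*6)*(-2) = -2*6*(-2) = -12*(-2) = 24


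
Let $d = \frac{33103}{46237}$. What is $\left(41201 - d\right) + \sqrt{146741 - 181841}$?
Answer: $\frac{1904977534}{46237} + 30 i \sqrt{39} \approx 41200.0 + 187.35 i$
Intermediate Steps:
$d = \frac{33103}{46237}$ ($d = 33103 \cdot \frac{1}{46237} = \frac{33103}{46237} \approx 0.71594$)
$\left(41201 - d\right) + \sqrt{146741 - 181841} = \left(41201 - \frac{33103}{46237}\right) + \sqrt{146741 - 181841} = \left(41201 - \frac{33103}{46237}\right) + \sqrt{-35100} = \frac{1904977534}{46237} + 30 i \sqrt{39}$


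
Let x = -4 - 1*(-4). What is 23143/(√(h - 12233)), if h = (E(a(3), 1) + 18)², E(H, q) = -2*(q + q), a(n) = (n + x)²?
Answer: -23143*I*√12037/12037 ≈ -210.94*I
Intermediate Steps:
x = 0 (x = -4 + 4 = 0)
a(n) = n² (a(n) = (n + 0)² = n²)
E(H, q) = -4*q
h = 196 (h = (-4*1 + 18)² = (-4 + 18)² = 14² = 196)
23143/(√(h - 12233)) = 23143/(√(196 - 12233)) = 23143/(√(-12037)) = 23143/((I*√12037)) = 23143*(-I*√12037/12037) = -23143*I*√12037/12037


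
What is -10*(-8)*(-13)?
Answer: -1040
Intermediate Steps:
-10*(-8)*(-13) = 80*(-13) = -1040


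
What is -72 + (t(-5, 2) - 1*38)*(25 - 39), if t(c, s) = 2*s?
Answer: 404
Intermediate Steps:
-72 + (t(-5, 2) - 1*38)*(25 - 39) = -72 + (2*2 - 1*38)*(25 - 39) = -72 + (4 - 38)*(-14) = -72 - 34*(-14) = -72 + 476 = 404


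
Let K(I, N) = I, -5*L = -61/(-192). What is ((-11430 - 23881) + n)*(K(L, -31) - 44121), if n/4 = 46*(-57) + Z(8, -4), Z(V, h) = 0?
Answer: 1939872565579/960 ≈ 2.0207e+9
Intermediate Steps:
L = -61/960 (L = -(-61)/(5*(-192)) = -(-61)*(-1)/(5*192) = -⅕*61/192 = -61/960 ≈ -0.063542)
n = -10488 (n = 4*(46*(-57) + 0) = 4*(-2622 + 0) = 4*(-2622) = -10488)
((-11430 - 23881) + n)*(K(L, -31) - 44121) = ((-11430 - 23881) - 10488)*(-61/960 - 44121) = (-35311 - 10488)*(-42356221/960) = -45799*(-42356221/960) = 1939872565579/960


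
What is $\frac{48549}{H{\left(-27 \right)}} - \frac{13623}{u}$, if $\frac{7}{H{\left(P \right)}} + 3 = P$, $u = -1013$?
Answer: $- \frac{1475308749}{7091} \approx -2.0805 \cdot 10^{5}$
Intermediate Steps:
$H{\left(P \right)} = \frac{7}{-3 + P}$
$\frac{48549}{H{\left(-27 \right)}} - \frac{13623}{u} = \frac{48549}{7 \frac{1}{-3 - 27}} - \frac{13623}{-1013} = \frac{48549}{7 \frac{1}{-30}} - - \frac{13623}{1013} = \frac{48549}{7 \left(- \frac{1}{30}\right)} + \frac{13623}{1013} = \frac{48549}{- \frac{7}{30}} + \frac{13623}{1013} = 48549 \left(- \frac{30}{7}\right) + \frac{13623}{1013} = - \frac{1456470}{7} + \frac{13623}{1013} = - \frac{1475308749}{7091}$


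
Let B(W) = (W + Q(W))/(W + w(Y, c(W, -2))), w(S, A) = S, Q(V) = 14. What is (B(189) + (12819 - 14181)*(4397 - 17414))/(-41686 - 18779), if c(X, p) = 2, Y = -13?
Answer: -3120331307/10641840 ≈ -293.21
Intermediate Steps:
B(W) = (14 + W)/(-13 + W) (B(W) = (W + 14)/(W - 13) = (14 + W)/(-13 + W))
(B(189) + (12819 - 14181)*(4397 - 17414))/(-41686 - 18779) = ((14 + 189)/(-13 + 189) + (12819 - 14181)*(4397 - 17414))/(-41686 - 18779) = (203/176 - 1362*(-13017))/(-60465) = ((1/176)*203 + 17729154)*(-1/60465) = (203/176 + 17729154)*(-1/60465) = (3120331307/176)*(-1/60465) = -3120331307/10641840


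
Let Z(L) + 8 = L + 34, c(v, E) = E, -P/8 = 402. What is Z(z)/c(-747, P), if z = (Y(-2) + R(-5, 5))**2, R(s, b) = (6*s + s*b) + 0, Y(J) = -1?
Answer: -527/536 ≈ -0.98321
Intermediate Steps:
P = -3216 (P = -8*402 = -3216)
R(s, b) = 6*s + b*s (R(s, b) = (6*s + b*s) + 0 = 6*s + b*s)
z = 3136 (z = (-1 - 5*(6 + 5))**2 = (-1 - 5*11)**2 = (-1 - 55)**2 = (-56)**2 = 3136)
Z(L) = 26 + L (Z(L) = -8 + (L + 34) = -8 + (34 + L) = 26 + L)
Z(z)/c(-747, P) = (26 + 3136)/(-3216) = 3162*(-1/3216) = -527/536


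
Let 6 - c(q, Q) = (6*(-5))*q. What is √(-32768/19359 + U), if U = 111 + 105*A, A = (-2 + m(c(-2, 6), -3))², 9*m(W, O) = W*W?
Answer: √50371655406179/2151 ≈ 3299.5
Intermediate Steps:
c(q, Q) = 6 + 30*q (c(q, Q) = 6 - 6*(-5)*q = 6 - (-30)*q = 6 + 30*q)
m(W, O) = W²/9 (m(W, O) = (W*W)/9 = W²/9)
A = 103684 (A = (-2 + (6 + 30*(-2))²/9)² = (-2 + (6 - 60)²/9)² = (-2 + (⅑)*(-54)²)² = (-2 + (⅑)*2916)² = (-2 + 324)² = 322² = 103684)
U = 10886931 (U = 111 + 105*103684 = 111 + 10886820 = 10886931)
√(-32768/19359 + U) = √(-32768/19359 + 10886931) = √(210760064461/19359) = √50371655406179/2151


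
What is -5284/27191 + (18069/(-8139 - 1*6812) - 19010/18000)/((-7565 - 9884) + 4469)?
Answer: -1844124142503259/9498228624324000 ≈ -0.19415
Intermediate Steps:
-5284/27191 + (18069/(-8139 - 1*6812) - 19010/18000)/((-7565 - 9884) + 4469) = -5284*1/27191 + (18069/(-8139 - 6812) - 19010*1/18000)/(-17449 + 4469) = -5284/27191 + (18069/(-14951) - 1901/1800)/(-12980) = -5284/27191 + (18069*(-1/14951) - 1901/1800)*(-1/12980) = -5284/27191 + (-18069/14951 - 1901/1800)*(-1/12980) = -5284/27191 - 60946051/26911800*(-1/12980) = -5284/27191 + 60946051/349315164000 = -1844124142503259/9498228624324000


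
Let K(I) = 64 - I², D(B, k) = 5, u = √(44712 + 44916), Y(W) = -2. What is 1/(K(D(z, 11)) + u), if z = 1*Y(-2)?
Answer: -13/29369 + 2*√22407/88107 ≈ 0.0029553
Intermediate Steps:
z = -2 (z = 1*(-2) = -2)
u = 2*√22407 (u = √89628 = 2*√22407 ≈ 299.38)
1/(K(D(z, 11)) + u) = 1/((64 - 1*5²) + 2*√22407) = 1/((64 - 1*25) + 2*√22407) = 1/((64 - 25) + 2*√22407) = 1/(39 + 2*√22407)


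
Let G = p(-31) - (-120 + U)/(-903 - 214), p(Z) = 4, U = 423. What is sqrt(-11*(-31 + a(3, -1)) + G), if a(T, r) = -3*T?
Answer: 3*sqrt(61590263)/1117 ≈ 21.078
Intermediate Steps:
G = 4771/1117 (G = 4 - (-120 + 423)/(-903 - 214) = 4 - 303/(-1117) = 4 - 303*(-1)/1117 = 4 - 1*(-303/1117) = 4 + 303/1117 = 4771/1117 ≈ 4.2713)
sqrt(-11*(-31 + a(3, -1)) + G) = sqrt(-11*(-31 - 3*3) + 4771/1117) = sqrt(-11*(-31 - 9) + 4771/1117) = sqrt(-11*(-40) + 4771/1117) = sqrt(440 + 4771/1117) = sqrt(496251/1117) = 3*sqrt(61590263)/1117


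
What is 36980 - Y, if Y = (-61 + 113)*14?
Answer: 36252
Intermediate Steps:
Y = 728 (Y = 52*14 = 728)
36980 - Y = 36980 - 1*728 = 36980 - 728 = 36252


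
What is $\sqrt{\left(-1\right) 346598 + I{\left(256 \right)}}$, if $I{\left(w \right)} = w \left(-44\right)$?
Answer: $i \sqrt{357862} \approx 598.22 i$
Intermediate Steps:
$I{\left(w \right)} = - 44 w$
$\sqrt{\left(-1\right) 346598 + I{\left(256 \right)}} = \sqrt{\left(-1\right) 346598 - 11264} = \sqrt{-346598 - 11264} = \sqrt{-357862} = i \sqrt{357862}$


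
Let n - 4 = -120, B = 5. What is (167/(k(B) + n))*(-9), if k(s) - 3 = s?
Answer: 167/12 ≈ 13.917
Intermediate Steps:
n = -116 (n = 4 - 120 = -116)
k(s) = 3 + s
(167/(k(B) + n))*(-9) = (167/((3 + 5) - 116))*(-9) = (167/(8 - 116))*(-9) = (167/(-108))*(-9) = (167*(-1/108))*(-9) = -167/108*(-9) = 167/12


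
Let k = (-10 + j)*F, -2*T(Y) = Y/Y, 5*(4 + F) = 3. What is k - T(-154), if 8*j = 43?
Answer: 649/40 ≈ 16.225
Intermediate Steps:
F = -17/5 (F = -4 + (1/5)*3 = -4 + 3/5 = -17/5 ≈ -3.4000)
j = 43/8 (j = (1/8)*43 = 43/8 ≈ 5.3750)
T(Y) = -1/2 (T(Y) = -Y/(2*Y) = -1/2*1 = -1/2)
k = 629/40 (k = (-10 + 43/8)*(-17/5) = -37/8*(-17/5) = 629/40 ≈ 15.725)
k - T(-154) = 629/40 - 1*(-1/2) = 629/40 + 1/2 = 649/40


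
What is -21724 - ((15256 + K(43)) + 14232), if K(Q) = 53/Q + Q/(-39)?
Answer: -85882742/1677 ≈ -51212.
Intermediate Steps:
K(Q) = 53/Q - Q/39 (K(Q) = 53/Q + Q*(-1/39) = 53/Q - Q/39)
-21724 - ((15256 + K(43)) + 14232) = -21724 - ((15256 + (53/43 - 1/39*43)) + 14232) = -21724 - ((15256 + (53*(1/43) - 43/39)) + 14232) = -21724 - ((15256 + (53/43 - 43/39)) + 14232) = -21724 - ((15256 + 218/1677) + 14232) = -21724 - (25584530/1677 + 14232) = -21724 - 1*49451594/1677 = -21724 - 49451594/1677 = -85882742/1677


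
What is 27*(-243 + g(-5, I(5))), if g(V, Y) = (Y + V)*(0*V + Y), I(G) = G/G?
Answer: -6669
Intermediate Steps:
I(G) = 1
g(V, Y) = Y*(V + Y) (g(V, Y) = (V + Y)*(0 + Y) = (V + Y)*Y = Y*(V + Y))
27*(-243 + g(-5, I(5))) = 27*(-243 + 1*(-5 + 1)) = 27*(-243 + 1*(-4)) = 27*(-243 - 4) = 27*(-247) = -6669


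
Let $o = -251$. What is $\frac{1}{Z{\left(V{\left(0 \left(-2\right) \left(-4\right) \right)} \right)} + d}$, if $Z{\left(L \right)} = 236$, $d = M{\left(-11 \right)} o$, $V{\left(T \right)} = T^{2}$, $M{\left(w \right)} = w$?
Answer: $\frac{1}{2997} \approx 0.00033367$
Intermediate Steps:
$d = 2761$ ($d = \left(-11\right) \left(-251\right) = 2761$)
$\frac{1}{Z{\left(V{\left(0 \left(-2\right) \left(-4\right) \right)} \right)} + d} = \frac{1}{236 + 2761} = \frac{1}{2997}$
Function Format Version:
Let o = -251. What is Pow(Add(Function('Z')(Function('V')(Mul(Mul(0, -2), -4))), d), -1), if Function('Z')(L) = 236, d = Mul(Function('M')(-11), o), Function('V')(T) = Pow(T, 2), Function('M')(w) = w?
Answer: Rational(1, 2997) ≈ 0.00033367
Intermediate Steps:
d = 2761 (d = Mul(-11, -251) = 2761)
Pow(Add(Function('Z')(Function('V')(Mul(Mul(0, -2), -4))), d), -1) = Pow(Add(236, 2761), -1) = Pow(2997, -1) = Rational(1, 2997)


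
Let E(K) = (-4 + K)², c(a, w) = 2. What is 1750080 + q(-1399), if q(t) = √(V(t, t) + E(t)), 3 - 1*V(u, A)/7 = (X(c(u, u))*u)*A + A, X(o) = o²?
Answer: 1750080 + I*√52823405 ≈ 1.7501e+6 + 7268.0*I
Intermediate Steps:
V(u, A) = 21 - 7*A - 28*A*u (V(u, A) = 21 - 7*((2²*u)*A + A) = 21 - 7*((4*u)*A + A) = 21 - 7*(4*A*u + A) = 21 - 7*(A + 4*A*u) = 21 + (-7*A - 28*A*u) = 21 - 7*A - 28*A*u)
q(t) = √(21 + (-4 + t)² - 28*t² - 7*t) (q(t) = √((21 - 7*t - 28*t*t) + (-4 + t)²) = √((21 - 7*t - 28*t²) + (-4 + t)²) = √((21 - 28*t² - 7*t) + (-4 + t)²) = √(21 + (-4 + t)² - 28*t² - 7*t))
1750080 + q(-1399) = 1750080 + √(37 - 27*(-1399)² - 15*(-1399)) = 1750080 + √(37 - 27*1957201 + 20985) = 1750080 + √(37 - 52844427 + 20985) = 1750080 + √(-52823405) = 1750080 + I*√52823405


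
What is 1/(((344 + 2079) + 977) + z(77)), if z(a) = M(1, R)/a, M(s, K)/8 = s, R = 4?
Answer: 77/261808 ≈ 0.00029411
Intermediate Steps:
M(s, K) = 8*s
z(a) = 8/a (z(a) = (8*1)/a = 8/a)
1/(((344 + 2079) + 977) + z(77)) = 1/(((344 + 2079) + 977) + 8/77) = 1/((2423 + 977) + 8*(1/77)) = 1/(3400 + 8/77) = 1/(261808/77) = 77/261808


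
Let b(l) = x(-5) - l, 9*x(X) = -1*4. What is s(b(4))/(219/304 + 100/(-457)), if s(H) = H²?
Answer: 222284800/5644323 ≈ 39.382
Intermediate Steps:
x(X) = -4/9 (x(X) = (-1*4)/9 = (⅑)*(-4) = -4/9)
b(l) = -4/9 - l
s(b(4))/(219/304 + 100/(-457)) = (-4/9 - 1*4)²/(219/304 + 100/(-457)) = (-4/9 - 4)²/(219*(1/304) + 100*(-1/457)) = (-40/9)²/(219/304 - 100/457) = 1600/(81*(69683/138928)) = (1600/81)*(138928/69683) = 222284800/5644323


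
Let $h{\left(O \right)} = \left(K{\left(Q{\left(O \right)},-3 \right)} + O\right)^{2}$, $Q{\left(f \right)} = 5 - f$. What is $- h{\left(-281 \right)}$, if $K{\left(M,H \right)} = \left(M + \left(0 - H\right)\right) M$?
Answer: $-6785311129$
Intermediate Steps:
$K{\left(M,H \right)} = M \left(M - H\right)$ ($K{\left(M,H \right)} = \left(M - H\right) M = M \left(M - H\right)$)
$h{\left(O \right)} = \left(O + \left(5 - O\right) \left(8 - O\right)\right)^{2}$ ($h{\left(O \right)} = \left(\left(5 - O\right) \left(\left(5 - O\right) - -3\right) + O\right)^{2} = \left(\left(5 - O\right) \left(\left(5 - O\right) + 3\right) + O\right)^{2} = \left(\left(5 - O\right) \left(8 - O\right) + O\right)^{2} = \left(O + \left(5 - O\right) \left(8 - O\right)\right)^{2}$)
$- h{\left(-281 \right)} = - \left(-281 + \left(-8 - 281\right) \left(-5 - 281\right)\right)^{2} = - \left(-281 - -82654\right)^{2} = - \left(-281 + 82654\right)^{2} = - 82373^{2} = \left(-1\right) 6785311129 = -6785311129$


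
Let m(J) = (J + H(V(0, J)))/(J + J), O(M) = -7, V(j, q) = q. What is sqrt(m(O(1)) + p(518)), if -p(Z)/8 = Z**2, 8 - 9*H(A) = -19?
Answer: I*sqrt(105182994)/7 ≈ 1465.1*I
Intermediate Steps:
H(A) = 3 (H(A) = 8/9 - 1/9*(-19) = 8/9 + 19/9 = 3)
p(Z) = -8*Z**2
m(J) = (3 + J)/(2*J) (m(J) = (J + 3)/(J + J) = (3 + J)/((2*J)) = (3 + J)*(1/(2*J)) = (3 + J)/(2*J))
sqrt(m(O(1)) + p(518)) = sqrt((1/2)*(3 - 7)/(-7) - 8*518**2) = sqrt((1/2)*(-1/7)*(-4) - 8*268324) = sqrt(2/7 - 2146592) = sqrt(-15026142/7) = I*sqrt(105182994)/7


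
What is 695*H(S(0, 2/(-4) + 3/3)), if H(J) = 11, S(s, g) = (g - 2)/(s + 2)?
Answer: 7645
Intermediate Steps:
S(s, g) = (-2 + g)/(2 + s)
695*H(S(0, 2/(-4) + 3/3)) = 695*11 = 7645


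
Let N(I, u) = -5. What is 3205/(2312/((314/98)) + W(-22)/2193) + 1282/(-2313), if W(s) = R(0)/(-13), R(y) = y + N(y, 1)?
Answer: 29040169815331/7470361736001 ≈ 3.8874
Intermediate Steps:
R(y) = -5 + y (R(y) = y - 5 = -5 + y)
W(s) = 5/13 (W(s) = (-5 + 0)/(-13) = -5*(-1/13) = 5/13)
3205/(2312/((314/98)) + W(-22)/2193) + 1282/(-2313) = 3205/(2312/((314/98)) + (5/13)/2193) + 1282/(-2313) = 3205/(2312/((314*(1/98))) + (5/13)*(1/2193)) + 1282*(-1/2313) = 3205/(2312/(157/49) + 5/28509) - 1282/2313 = 3205/(2312*(49/157) + 5/28509) - 1282/2313 = 3205/(113288/157 + 5/28509) - 1282/2313 = 3205/(3229728377/4475913) - 1282/2313 = 3205*(4475913/3229728377) - 1282/2313 = 14345301165/3229728377 - 1282/2313 = 29040169815331/7470361736001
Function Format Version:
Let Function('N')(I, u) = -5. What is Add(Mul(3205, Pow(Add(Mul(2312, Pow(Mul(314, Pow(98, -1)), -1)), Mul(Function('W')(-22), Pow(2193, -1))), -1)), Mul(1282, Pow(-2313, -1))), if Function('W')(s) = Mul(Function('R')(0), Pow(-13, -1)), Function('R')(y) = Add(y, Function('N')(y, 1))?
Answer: Rational(29040169815331, 7470361736001) ≈ 3.8874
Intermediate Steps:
Function('R')(y) = Add(-5, y) (Function('R')(y) = Add(y, -5) = Add(-5, y))
Function('W')(s) = Rational(5, 13) (Function('W')(s) = Mul(Add(-5, 0), Pow(-13, -1)) = Mul(-5, Rational(-1, 13)) = Rational(5, 13))
Add(Mul(3205, Pow(Add(Mul(2312, Pow(Mul(314, Pow(98, -1)), -1)), Mul(Function('W')(-22), Pow(2193, -1))), -1)), Mul(1282, Pow(-2313, -1))) = Add(Mul(3205, Pow(Add(Mul(2312, Pow(Mul(314, Pow(98, -1)), -1)), Mul(Rational(5, 13), Pow(2193, -1))), -1)), Mul(1282, Pow(-2313, -1))) = Add(Mul(3205, Pow(Add(Mul(2312, Pow(Mul(314, Rational(1, 98)), -1)), Mul(Rational(5, 13), Rational(1, 2193))), -1)), Mul(1282, Rational(-1, 2313))) = Add(Mul(3205, Pow(Add(Mul(2312, Pow(Rational(157, 49), -1)), Rational(5, 28509)), -1)), Rational(-1282, 2313)) = Add(Mul(3205, Pow(Add(Mul(2312, Rational(49, 157)), Rational(5, 28509)), -1)), Rational(-1282, 2313)) = Add(Mul(3205, Pow(Add(Rational(113288, 157), Rational(5, 28509)), -1)), Rational(-1282, 2313)) = Add(Mul(3205, Pow(Rational(3229728377, 4475913), -1)), Rational(-1282, 2313)) = Add(Mul(3205, Rational(4475913, 3229728377)), Rational(-1282, 2313)) = Add(Rational(14345301165, 3229728377), Rational(-1282, 2313)) = Rational(29040169815331, 7470361736001)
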